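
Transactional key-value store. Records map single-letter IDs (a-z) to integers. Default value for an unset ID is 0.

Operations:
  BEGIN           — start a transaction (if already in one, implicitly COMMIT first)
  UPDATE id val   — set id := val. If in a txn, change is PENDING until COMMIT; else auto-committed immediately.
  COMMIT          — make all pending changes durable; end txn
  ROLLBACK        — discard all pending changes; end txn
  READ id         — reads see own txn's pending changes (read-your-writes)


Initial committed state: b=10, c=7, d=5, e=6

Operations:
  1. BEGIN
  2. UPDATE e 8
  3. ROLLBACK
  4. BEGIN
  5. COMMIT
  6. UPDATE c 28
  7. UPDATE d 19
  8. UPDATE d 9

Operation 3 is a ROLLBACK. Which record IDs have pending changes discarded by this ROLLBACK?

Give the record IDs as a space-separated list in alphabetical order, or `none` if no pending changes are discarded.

Initial committed: {b=10, c=7, d=5, e=6}
Op 1: BEGIN: in_txn=True, pending={}
Op 2: UPDATE e=8 (pending; pending now {e=8})
Op 3: ROLLBACK: discarded pending ['e']; in_txn=False
Op 4: BEGIN: in_txn=True, pending={}
Op 5: COMMIT: merged [] into committed; committed now {b=10, c=7, d=5, e=6}
Op 6: UPDATE c=28 (auto-commit; committed c=28)
Op 7: UPDATE d=19 (auto-commit; committed d=19)
Op 8: UPDATE d=9 (auto-commit; committed d=9)
ROLLBACK at op 3 discards: ['e']

Answer: e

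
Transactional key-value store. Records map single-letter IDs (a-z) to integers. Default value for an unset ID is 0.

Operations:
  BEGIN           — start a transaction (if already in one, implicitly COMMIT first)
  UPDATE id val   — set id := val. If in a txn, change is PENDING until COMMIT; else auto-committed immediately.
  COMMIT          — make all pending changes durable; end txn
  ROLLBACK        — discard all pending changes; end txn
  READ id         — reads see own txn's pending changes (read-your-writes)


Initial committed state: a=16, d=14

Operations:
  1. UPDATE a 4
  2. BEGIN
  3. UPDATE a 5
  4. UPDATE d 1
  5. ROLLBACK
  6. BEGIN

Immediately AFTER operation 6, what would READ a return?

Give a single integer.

Initial committed: {a=16, d=14}
Op 1: UPDATE a=4 (auto-commit; committed a=4)
Op 2: BEGIN: in_txn=True, pending={}
Op 3: UPDATE a=5 (pending; pending now {a=5})
Op 4: UPDATE d=1 (pending; pending now {a=5, d=1})
Op 5: ROLLBACK: discarded pending ['a', 'd']; in_txn=False
Op 6: BEGIN: in_txn=True, pending={}
After op 6: visible(a) = 4 (pending={}, committed={a=4, d=14})

Answer: 4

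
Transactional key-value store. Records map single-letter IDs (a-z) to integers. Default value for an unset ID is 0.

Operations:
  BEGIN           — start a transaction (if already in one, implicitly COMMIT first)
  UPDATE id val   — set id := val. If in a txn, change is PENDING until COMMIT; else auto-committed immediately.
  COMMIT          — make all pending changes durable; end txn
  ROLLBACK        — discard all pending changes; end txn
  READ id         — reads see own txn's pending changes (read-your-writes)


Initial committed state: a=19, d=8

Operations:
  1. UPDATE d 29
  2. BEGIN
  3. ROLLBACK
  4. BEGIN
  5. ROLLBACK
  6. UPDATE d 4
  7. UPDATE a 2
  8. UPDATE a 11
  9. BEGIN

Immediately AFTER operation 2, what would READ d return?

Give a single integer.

Initial committed: {a=19, d=8}
Op 1: UPDATE d=29 (auto-commit; committed d=29)
Op 2: BEGIN: in_txn=True, pending={}
After op 2: visible(d) = 29 (pending={}, committed={a=19, d=29})

Answer: 29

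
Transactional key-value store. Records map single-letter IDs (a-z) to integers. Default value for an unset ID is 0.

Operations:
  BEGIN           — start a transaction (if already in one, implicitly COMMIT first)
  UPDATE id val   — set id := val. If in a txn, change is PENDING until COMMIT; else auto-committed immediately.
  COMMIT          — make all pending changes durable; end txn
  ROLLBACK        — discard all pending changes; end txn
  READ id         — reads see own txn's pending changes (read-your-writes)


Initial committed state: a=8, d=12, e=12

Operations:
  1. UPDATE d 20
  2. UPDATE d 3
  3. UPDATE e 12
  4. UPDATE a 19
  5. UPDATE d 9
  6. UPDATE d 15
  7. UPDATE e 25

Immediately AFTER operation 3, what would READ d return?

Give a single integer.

Answer: 3

Derivation:
Initial committed: {a=8, d=12, e=12}
Op 1: UPDATE d=20 (auto-commit; committed d=20)
Op 2: UPDATE d=3 (auto-commit; committed d=3)
Op 3: UPDATE e=12 (auto-commit; committed e=12)
After op 3: visible(d) = 3 (pending={}, committed={a=8, d=3, e=12})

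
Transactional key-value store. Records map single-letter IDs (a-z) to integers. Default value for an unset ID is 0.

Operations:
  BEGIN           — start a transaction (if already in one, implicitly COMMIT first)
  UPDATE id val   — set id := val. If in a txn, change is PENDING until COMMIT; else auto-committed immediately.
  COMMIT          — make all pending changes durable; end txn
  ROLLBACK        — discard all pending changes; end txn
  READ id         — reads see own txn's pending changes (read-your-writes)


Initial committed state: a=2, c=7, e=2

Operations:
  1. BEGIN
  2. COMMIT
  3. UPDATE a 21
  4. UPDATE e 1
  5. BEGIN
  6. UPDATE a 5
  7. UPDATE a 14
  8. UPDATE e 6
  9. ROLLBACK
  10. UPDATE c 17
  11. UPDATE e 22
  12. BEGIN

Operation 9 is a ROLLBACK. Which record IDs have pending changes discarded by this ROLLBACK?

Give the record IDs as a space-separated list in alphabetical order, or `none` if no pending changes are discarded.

Answer: a e

Derivation:
Initial committed: {a=2, c=7, e=2}
Op 1: BEGIN: in_txn=True, pending={}
Op 2: COMMIT: merged [] into committed; committed now {a=2, c=7, e=2}
Op 3: UPDATE a=21 (auto-commit; committed a=21)
Op 4: UPDATE e=1 (auto-commit; committed e=1)
Op 5: BEGIN: in_txn=True, pending={}
Op 6: UPDATE a=5 (pending; pending now {a=5})
Op 7: UPDATE a=14 (pending; pending now {a=14})
Op 8: UPDATE e=6 (pending; pending now {a=14, e=6})
Op 9: ROLLBACK: discarded pending ['a', 'e']; in_txn=False
Op 10: UPDATE c=17 (auto-commit; committed c=17)
Op 11: UPDATE e=22 (auto-commit; committed e=22)
Op 12: BEGIN: in_txn=True, pending={}
ROLLBACK at op 9 discards: ['a', 'e']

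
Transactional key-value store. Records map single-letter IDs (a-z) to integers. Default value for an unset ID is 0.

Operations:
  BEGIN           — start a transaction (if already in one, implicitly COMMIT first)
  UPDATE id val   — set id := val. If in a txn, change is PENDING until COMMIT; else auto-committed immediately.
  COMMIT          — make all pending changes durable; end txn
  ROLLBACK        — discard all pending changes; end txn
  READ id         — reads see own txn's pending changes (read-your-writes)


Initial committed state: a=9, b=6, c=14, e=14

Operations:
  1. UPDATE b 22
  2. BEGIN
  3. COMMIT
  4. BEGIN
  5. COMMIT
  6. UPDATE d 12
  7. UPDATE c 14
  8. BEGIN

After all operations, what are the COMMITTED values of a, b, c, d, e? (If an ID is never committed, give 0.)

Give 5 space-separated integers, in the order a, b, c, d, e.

Initial committed: {a=9, b=6, c=14, e=14}
Op 1: UPDATE b=22 (auto-commit; committed b=22)
Op 2: BEGIN: in_txn=True, pending={}
Op 3: COMMIT: merged [] into committed; committed now {a=9, b=22, c=14, e=14}
Op 4: BEGIN: in_txn=True, pending={}
Op 5: COMMIT: merged [] into committed; committed now {a=9, b=22, c=14, e=14}
Op 6: UPDATE d=12 (auto-commit; committed d=12)
Op 7: UPDATE c=14 (auto-commit; committed c=14)
Op 8: BEGIN: in_txn=True, pending={}
Final committed: {a=9, b=22, c=14, d=12, e=14}

Answer: 9 22 14 12 14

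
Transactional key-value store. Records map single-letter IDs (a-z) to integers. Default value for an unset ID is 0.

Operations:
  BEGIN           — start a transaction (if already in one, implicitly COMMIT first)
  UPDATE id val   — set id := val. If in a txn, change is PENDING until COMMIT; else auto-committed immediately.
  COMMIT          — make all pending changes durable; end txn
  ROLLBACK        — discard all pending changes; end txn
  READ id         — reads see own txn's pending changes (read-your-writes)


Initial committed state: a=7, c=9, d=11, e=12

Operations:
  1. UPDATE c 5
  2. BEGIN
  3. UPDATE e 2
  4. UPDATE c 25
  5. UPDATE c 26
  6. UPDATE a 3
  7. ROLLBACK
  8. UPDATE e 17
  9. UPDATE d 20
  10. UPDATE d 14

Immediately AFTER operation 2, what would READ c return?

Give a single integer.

Initial committed: {a=7, c=9, d=11, e=12}
Op 1: UPDATE c=5 (auto-commit; committed c=5)
Op 2: BEGIN: in_txn=True, pending={}
After op 2: visible(c) = 5 (pending={}, committed={a=7, c=5, d=11, e=12})

Answer: 5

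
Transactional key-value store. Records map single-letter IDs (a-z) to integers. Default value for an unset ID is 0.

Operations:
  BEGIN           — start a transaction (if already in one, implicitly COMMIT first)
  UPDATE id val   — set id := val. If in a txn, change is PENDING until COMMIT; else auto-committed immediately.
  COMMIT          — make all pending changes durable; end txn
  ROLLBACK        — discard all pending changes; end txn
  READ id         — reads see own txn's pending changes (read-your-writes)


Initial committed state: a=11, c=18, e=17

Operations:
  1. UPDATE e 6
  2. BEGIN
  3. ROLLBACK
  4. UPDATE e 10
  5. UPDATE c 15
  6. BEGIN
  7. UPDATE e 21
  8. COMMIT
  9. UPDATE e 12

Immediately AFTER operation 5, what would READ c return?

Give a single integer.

Initial committed: {a=11, c=18, e=17}
Op 1: UPDATE e=6 (auto-commit; committed e=6)
Op 2: BEGIN: in_txn=True, pending={}
Op 3: ROLLBACK: discarded pending []; in_txn=False
Op 4: UPDATE e=10 (auto-commit; committed e=10)
Op 5: UPDATE c=15 (auto-commit; committed c=15)
After op 5: visible(c) = 15 (pending={}, committed={a=11, c=15, e=10})

Answer: 15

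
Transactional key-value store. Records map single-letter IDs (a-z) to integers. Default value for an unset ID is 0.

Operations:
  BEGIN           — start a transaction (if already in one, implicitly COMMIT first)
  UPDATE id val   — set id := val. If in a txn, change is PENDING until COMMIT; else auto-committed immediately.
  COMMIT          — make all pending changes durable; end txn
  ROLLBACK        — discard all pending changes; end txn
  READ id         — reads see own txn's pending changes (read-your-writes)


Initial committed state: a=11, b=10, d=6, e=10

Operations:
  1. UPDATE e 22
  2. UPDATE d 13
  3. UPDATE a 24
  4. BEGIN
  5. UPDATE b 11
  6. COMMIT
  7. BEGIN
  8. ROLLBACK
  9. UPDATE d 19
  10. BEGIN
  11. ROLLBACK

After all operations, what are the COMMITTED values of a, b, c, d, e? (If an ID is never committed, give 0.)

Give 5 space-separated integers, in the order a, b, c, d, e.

Initial committed: {a=11, b=10, d=6, e=10}
Op 1: UPDATE e=22 (auto-commit; committed e=22)
Op 2: UPDATE d=13 (auto-commit; committed d=13)
Op 3: UPDATE a=24 (auto-commit; committed a=24)
Op 4: BEGIN: in_txn=True, pending={}
Op 5: UPDATE b=11 (pending; pending now {b=11})
Op 6: COMMIT: merged ['b'] into committed; committed now {a=24, b=11, d=13, e=22}
Op 7: BEGIN: in_txn=True, pending={}
Op 8: ROLLBACK: discarded pending []; in_txn=False
Op 9: UPDATE d=19 (auto-commit; committed d=19)
Op 10: BEGIN: in_txn=True, pending={}
Op 11: ROLLBACK: discarded pending []; in_txn=False
Final committed: {a=24, b=11, d=19, e=22}

Answer: 24 11 0 19 22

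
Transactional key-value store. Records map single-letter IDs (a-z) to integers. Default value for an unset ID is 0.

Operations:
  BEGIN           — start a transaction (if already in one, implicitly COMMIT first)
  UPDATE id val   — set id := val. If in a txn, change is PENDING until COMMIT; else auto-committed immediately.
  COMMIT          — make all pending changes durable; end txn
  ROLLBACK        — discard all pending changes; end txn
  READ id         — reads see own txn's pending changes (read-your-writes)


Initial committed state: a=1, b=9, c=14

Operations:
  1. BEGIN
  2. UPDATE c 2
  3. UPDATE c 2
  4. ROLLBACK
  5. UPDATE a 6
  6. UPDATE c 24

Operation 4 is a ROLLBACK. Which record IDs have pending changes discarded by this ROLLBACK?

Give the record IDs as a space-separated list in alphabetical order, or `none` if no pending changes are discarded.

Answer: c

Derivation:
Initial committed: {a=1, b=9, c=14}
Op 1: BEGIN: in_txn=True, pending={}
Op 2: UPDATE c=2 (pending; pending now {c=2})
Op 3: UPDATE c=2 (pending; pending now {c=2})
Op 4: ROLLBACK: discarded pending ['c']; in_txn=False
Op 5: UPDATE a=6 (auto-commit; committed a=6)
Op 6: UPDATE c=24 (auto-commit; committed c=24)
ROLLBACK at op 4 discards: ['c']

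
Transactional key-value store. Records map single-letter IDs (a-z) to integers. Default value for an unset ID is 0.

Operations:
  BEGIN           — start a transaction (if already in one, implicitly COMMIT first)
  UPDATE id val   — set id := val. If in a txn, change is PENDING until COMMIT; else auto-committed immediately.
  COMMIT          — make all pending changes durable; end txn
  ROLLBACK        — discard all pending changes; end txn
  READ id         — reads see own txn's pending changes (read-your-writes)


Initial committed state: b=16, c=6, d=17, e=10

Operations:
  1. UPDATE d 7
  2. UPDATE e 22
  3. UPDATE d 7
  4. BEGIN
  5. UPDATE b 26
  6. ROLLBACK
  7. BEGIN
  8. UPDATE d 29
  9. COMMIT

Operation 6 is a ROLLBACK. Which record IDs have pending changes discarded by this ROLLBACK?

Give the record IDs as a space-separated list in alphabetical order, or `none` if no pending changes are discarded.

Initial committed: {b=16, c=6, d=17, e=10}
Op 1: UPDATE d=7 (auto-commit; committed d=7)
Op 2: UPDATE e=22 (auto-commit; committed e=22)
Op 3: UPDATE d=7 (auto-commit; committed d=7)
Op 4: BEGIN: in_txn=True, pending={}
Op 5: UPDATE b=26 (pending; pending now {b=26})
Op 6: ROLLBACK: discarded pending ['b']; in_txn=False
Op 7: BEGIN: in_txn=True, pending={}
Op 8: UPDATE d=29 (pending; pending now {d=29})
Op 9: COMMIT: merged ['d'] into committed; committed now {b=16, c=6, d=29, e=22}
ROLLBACK at op 6 discards: ['b']

Answer: b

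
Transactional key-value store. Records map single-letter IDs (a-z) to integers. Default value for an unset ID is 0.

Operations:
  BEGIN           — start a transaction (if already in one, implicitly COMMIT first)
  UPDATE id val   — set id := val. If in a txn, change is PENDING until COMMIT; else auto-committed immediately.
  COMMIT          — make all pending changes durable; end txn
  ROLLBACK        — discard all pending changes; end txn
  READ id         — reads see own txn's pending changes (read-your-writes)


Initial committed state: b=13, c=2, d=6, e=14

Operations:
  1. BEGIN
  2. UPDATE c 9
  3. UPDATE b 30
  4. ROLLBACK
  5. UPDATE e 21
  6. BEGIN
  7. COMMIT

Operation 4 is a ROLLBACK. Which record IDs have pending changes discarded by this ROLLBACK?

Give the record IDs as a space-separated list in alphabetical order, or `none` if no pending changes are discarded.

Initial committed: {b=13, c=2, d=6, e=14}
Op 1: BEGIN: in_txn=True, pending={}
Op 2: UPDATE c=9 (pending; pending now {c=9})
Op 3: UPDATE b=30 (pending; pending now {b=30, c=9})
Op 4: ROLLBACK: discarded pending ['b', 'c']; in_txn=False
Op 5: UPDATE e=21 (auto-commit; committed e=21)
Op 6: BEGIN: in_txn=True, pending={}
Op 7: COMMIT: merged [] into committed; committed now {b=13, c=2, d=6, e=21}
ROLLBACK at op 4 discards: ['b', 'c']

Answer: b c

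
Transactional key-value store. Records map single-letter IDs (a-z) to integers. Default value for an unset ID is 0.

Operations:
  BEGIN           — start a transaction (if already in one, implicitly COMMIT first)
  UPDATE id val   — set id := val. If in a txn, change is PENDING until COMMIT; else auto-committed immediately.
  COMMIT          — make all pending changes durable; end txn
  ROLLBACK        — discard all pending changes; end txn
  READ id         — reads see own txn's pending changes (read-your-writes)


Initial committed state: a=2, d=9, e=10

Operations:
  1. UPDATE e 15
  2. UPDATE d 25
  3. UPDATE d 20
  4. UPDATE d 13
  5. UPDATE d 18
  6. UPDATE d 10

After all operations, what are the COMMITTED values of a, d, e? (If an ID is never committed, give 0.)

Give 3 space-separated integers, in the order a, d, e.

Initial committed: {a=2, d=9, e=10}
Op 1: UPDATE e=15 (auto-commit; committed e=15)
Op 2: UPDATE d=25 (auto-commit; committed d=25)
Op 3: UPDATE d=20 (auto-commit; committed d=20)
Op 4: UPDATE d=13 (auto-commit; committed d=13)
Op 5: UPDATE d=18 (auto-commit; committed d=18)
Op 6: UPDATE d=10 (auto-commit; committed d=10)
Final committed: {a=2, d=10, e=15}

Answer: 2 10 15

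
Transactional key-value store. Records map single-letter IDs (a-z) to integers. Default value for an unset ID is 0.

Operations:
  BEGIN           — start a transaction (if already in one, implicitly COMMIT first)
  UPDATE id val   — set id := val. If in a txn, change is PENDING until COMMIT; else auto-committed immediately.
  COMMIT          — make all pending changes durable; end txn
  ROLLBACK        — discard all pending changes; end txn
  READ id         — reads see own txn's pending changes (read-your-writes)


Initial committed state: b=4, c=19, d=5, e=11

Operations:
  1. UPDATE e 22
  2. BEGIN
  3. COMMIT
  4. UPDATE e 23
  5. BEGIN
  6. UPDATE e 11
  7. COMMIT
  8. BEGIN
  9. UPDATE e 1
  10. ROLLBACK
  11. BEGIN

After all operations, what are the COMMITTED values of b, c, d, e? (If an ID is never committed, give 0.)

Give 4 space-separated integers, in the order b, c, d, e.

Answer: 4 19 5 11

Derivation:
Initial committed: {b=4, c=19, d=5, e=11}
Op 1: UPDATE e=22 (auto-commit; committed e=22)
Op 2: BEGIN: in_txn=True, pending={}
Op 3: COMMIT: merged [] into committed; committed now {b=4, c=19, d=5, e=22}
Op 4: UPDATE e=23 (auto-commit; committed e=23)
Op 5: BEGIN: in_txn=True, pending={}
Op 6: UPDATE e=11 (pending; pending now {e=11})
Op 7: COMMIT: merged ['e'] into committed; committed now {b=4, c=19, d=5, e=11}
Op 8: BEGIN: in_txn=True, pending={}
Op 9: UPDATE e=1 (pending; pending now {e=1})
Op 10: ROLLBACK: discarded pending ['e']; in_txn=False
Op 11: BEGIN: in_txn=True, pending={}
Final committed: {b=4, c=19, d=5, e=11}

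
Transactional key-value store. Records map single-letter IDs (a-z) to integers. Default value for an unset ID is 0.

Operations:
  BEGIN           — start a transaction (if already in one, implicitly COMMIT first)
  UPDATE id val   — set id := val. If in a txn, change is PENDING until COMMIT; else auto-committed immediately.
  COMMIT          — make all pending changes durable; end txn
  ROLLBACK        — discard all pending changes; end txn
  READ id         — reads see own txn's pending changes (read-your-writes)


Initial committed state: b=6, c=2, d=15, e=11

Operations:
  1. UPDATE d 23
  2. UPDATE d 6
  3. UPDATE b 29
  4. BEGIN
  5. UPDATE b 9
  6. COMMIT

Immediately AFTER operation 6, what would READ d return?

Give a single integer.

Initial committed: {b=6, c=2, d=15, e=11}
Op 1: UPDATE d=23 (auto-commit; committed d=23)
Op 2: UPDATE d=6 (auto-commit; committed d=6)
Op 3: UPDATE b=29 (auto-commit; committed b=29)
Op 4: BEGIN: in_txn=True, pending={}
Op 5: UPDATE b=9 (pending; pending now {b=9})
Op 6: COMMIT: merged ['b'] into committed; committed now {b=9, c=2, d=6, e=11}
After op 6: visible(d) = 6 (pending={}, committed={b=9, c=2, d=6, e=11})

Answer: 6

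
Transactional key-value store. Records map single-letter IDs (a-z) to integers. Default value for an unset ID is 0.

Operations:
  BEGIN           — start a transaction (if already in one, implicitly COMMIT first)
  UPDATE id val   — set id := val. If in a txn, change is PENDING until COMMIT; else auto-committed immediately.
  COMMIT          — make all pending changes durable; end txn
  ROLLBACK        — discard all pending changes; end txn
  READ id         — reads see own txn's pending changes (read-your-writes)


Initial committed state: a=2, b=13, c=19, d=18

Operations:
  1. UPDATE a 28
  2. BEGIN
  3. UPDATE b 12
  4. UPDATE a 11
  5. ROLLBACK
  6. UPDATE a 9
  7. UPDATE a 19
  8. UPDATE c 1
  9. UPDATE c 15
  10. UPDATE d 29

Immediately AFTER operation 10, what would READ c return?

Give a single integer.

Answer: 15

Derivation:
Initial committed: {a=2, b=13, c=19, d=18}
Op 1: UPDATE a=28 (auto-commit; committed a=28)
Op 2: BEGIN: in_txn=True, pending={}
Op 3: UPDATE b=12 (pending; pending now {b=12})
Op 4: UPDATE a=11 (pending; pending now {a=11, b=12})
Op 5: ROLLBACK: discarded pending ['a', 'b']; in_txn=False
Op 6: UPDATE a=9 (auto-commit; committed a=9)
Op 7: UPDATE a=19 (auto-commit; committed a=19)
Op 8: UPDATE c=1 (auto-commit; committed c=1)
Op 9: UPDATE c=15 (auto-commit; committed c=15)
Op 10: UPDATE d=29 (auto-commit; committed d=29)
After op 10: visible(c) = 15 (pending={}, committed={a=19, b=13, c=15, d=29})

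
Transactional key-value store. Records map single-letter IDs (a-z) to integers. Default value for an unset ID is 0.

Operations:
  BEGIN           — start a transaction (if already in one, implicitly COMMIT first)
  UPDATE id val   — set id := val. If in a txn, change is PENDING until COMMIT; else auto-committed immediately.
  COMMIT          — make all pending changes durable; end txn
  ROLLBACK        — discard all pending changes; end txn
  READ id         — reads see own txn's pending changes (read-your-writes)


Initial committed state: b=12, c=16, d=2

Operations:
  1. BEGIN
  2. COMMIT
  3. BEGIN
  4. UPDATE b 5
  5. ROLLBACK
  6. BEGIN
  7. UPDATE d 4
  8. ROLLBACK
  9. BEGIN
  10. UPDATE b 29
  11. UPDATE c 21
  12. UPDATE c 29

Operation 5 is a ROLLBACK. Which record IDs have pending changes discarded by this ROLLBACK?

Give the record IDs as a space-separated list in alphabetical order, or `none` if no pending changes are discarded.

Answer: b

Derivation:
Initial committed: {b=12, c=16, d=2}
Op 1: BEGIN: in_txn=True, pending={}
Op 2: COMMIT: merged [] into committed; committed now {b=12, c=16, d=2}
Op 3: BEGIN: in_txn=True, pending={}
Op 4: UPDATE b=5 (pending; pending now {b=5})
Op 5: ROLLBACK: discarded pending ['b']; in_txn=False
Op 6: BEGIN: in_txn=True, pending={}
Op 7: UPDATE d=4 (pending; pending now {d=4})
Op 8: ROLLBACK: discarded pending ['d']; in_txn=False
Op 9: BEGIN: in_txn=True, pending={}
Op 10: UPDATE b=29 (pending; pending now {b=29})
Op 11: UPDATE c=21 (pending; pending now {b=29, c=21})
Op 12: UPDATE c=29 (pending; pending now {b=29, c=29})
ROLLBACK at op 5 discards: ['b']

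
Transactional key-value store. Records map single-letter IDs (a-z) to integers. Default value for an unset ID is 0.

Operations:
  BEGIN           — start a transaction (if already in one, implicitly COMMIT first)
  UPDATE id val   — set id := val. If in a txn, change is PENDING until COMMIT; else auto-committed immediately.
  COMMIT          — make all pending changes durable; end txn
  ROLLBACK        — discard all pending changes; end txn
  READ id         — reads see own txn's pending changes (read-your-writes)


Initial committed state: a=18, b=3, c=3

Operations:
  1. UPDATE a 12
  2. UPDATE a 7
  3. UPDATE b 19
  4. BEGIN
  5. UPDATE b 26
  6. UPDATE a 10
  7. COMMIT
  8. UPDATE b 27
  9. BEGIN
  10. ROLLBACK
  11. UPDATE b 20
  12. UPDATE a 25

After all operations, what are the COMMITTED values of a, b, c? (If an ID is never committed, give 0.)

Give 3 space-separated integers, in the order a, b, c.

Answer: 25 20 3

Derivation:
Initial committed: {a=18, b=3, c=3}
Op 1: UPDATE a=12 (auto-commit; committed a=12)
Op 2: UPDATE a=7 (auto-commit; committed a=7)
Op 3: UPDATE b=19 (auto-commit; committed b=19)
Op 4: BEGIN: in_txn=True, pending={}
Op 5: UPDATE b=26 (pending; pending now {b=26})
Op 6: UPDATE a=10 (pending; pending now {a=10, b=26})
Op 7: COMMIT: merged ['a', 'b'] into committed; committed now {a=10, b=26, c=3}
Op 8: UPDATE b=27 (auto-commit; committed b=27)
Op 9: BEGIN: in_txn=True, pending={}
Op 10: ROLLBACK: discarded pending []; in_txn=False
Op 11: UPDATE b=20 (auto-commit; committed b=20)
Op 12: UPDATE a=25 (auto-commit; committed a=25)
Final committed: {a=25, b=20, c=3}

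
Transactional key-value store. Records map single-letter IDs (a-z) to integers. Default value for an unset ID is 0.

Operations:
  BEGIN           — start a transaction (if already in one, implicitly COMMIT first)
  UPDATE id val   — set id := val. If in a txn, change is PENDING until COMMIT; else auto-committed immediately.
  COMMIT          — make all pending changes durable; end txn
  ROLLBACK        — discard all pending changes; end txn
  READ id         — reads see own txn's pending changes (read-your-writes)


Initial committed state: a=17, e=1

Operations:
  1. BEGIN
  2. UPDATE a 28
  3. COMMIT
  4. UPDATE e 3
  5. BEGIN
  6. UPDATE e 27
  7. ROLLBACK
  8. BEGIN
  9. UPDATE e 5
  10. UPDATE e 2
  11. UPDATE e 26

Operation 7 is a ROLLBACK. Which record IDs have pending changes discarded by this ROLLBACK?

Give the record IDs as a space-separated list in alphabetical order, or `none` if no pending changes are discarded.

Answer: e

Derivation:
Initial committed: {a=17, e=1}
Op 1: BEGIN: in_txn=True, pending={}
Op 2: UPDATE a=28 (pending; pending now {a=28})
Op 3: COMMIT: merged ['a'] into committed; committed now {a=28, e=1}
Op 4: UPDATE e=3 (auto-commit; committed e=3)
Op 5: BEGIN: in_txn=True, pending={}
Op 6: UPDATE e=27 (pending; pending now {e=27})
Op 7: ROLLBACK: discarded pending ['e']; in_txn=False
Op 8: BEGIN: in_txn=True, pending={}
Op 9: UPDATE e=5 (pending; pending now {e=5})
Op 10: UPDATE e=2 (pending; pending now {e=2})
Op 11: UPDATE e=26 (pending; pending now {e=26})
ROLLBACK at op 7 discards: ['e']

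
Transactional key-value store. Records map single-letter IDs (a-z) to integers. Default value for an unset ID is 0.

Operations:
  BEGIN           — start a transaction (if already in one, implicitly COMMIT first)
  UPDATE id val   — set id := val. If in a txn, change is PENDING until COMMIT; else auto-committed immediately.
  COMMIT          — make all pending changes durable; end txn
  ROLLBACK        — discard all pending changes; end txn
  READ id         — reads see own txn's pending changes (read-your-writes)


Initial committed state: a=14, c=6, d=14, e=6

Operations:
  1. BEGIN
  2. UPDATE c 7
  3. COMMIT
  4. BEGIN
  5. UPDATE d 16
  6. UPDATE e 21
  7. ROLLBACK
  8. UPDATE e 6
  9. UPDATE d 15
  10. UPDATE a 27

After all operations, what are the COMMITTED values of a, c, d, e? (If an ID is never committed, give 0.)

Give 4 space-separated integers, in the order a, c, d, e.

Initial committed: {a=14, c=6, d=14, e=6}
Op 1: BEGIN: in_txn=True, pending={}
Op 2: UPDATE c=7 (pending; pending now {c=7})
Op 3: COMMIT: merged ['c'] into committed; committed now {a=14, c=7, d=14, e=6}
Op 4: BEGIN: in_txn=True, pending={}
Op 5: UPDATE d=16 (pending; pending now {d=16})
Op 6: UPDATE e=21 (pending; pending now {d=16, e=21})
Op 7: ROLLBACK: discarded pending ['d', 'e']; in_txn=False
Op 8: UPDATE e=6 (auto-commit; committed e=6)
Op 9: UPDATE d=15 (auto-commit; committed d=15)
Op 10: UPDATE a=27 (auto-commit; committed a=27)
Final committed: {a=27, c=7, d=15, e=6}

Answer: 27 7 15 6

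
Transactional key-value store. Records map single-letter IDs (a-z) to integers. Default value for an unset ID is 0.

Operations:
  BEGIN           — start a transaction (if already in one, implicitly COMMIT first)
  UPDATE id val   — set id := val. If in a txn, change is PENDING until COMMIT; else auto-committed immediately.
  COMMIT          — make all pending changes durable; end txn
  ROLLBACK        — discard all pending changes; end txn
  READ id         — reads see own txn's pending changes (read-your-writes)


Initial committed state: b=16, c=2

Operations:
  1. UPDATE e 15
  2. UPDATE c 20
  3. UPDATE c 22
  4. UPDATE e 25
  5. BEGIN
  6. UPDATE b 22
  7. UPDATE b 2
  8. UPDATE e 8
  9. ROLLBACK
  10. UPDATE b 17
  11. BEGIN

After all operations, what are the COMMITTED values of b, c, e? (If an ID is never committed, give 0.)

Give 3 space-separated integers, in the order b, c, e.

Answer: 17 22 25

Derivation:
Initial committed: {b=16, c=2}
Op 1: UPDATE e=15 (auto-commit; committed e=15)
Op 2: UPDATE c=20 (auto-commit; committed c=20)
Op 3: UPDATE c=22 (auto-commit; committed c=22)
Op 4: UPDATE e=25 (auto-commit; committed e=25)
Op 5: BEGIN: in_txn=True, pending={}
Op 6: UPDATE b=22 (pending; pending now {b=22})
Op 7: UPDATE b=2 (pending; pending now {b=2})
Op 8: UPDATE e=8 (pending; pending now {b=2, e=8})
Op 9: ROLLBACK: discarded pending ['b', 'e']; in_txn=False
Op 10: UPDATE b=17 (auto-commit; committed b=17)
Op 11: BEGIN: in_txn=True, pending={}
Final committed: {b=17, c=22, e=25}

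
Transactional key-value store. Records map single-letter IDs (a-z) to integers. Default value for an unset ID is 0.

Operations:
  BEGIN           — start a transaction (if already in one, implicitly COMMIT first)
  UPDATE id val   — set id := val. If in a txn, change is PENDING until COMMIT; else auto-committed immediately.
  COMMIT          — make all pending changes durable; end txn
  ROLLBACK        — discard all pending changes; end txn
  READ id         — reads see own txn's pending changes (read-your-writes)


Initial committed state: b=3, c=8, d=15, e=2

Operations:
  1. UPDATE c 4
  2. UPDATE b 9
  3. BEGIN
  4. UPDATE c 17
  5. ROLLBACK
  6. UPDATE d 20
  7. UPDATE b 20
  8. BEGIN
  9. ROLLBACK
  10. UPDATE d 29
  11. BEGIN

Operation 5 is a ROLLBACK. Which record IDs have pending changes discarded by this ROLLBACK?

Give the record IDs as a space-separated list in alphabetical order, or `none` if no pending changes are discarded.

Initial committed: {b=3, c=8, d=15, e=2}
Op 1: UPDATE c=4 (auto-commit; committed c=4)
Op 2: UPDATE b=9 (auto-commit; committed b=9)
Op 3: BEGIN: in_txn=True, pending={}
Op 4: UPDATE c=17 (pending; pending now {c=17})
Op 5: ROLLBACK: discarded pending ['c']; in_txn=False
Op 6: UPDATE d=20 (auto-commit; committed d=20)
Op 7: UPDATE b=20 (auto-commit; committed b=20)
Op 8: BEGIN: in_txn=True, pending={}
Op 9: ROLLBACK: discarded pending []; in_txn=False
Op 10: UPDATE d=29 (auto-commit; committed d=29)
Op 11: BEGIN: in_txn=True, pending={}
ROLLBACK at op 5 discards: ['c']

Answer: c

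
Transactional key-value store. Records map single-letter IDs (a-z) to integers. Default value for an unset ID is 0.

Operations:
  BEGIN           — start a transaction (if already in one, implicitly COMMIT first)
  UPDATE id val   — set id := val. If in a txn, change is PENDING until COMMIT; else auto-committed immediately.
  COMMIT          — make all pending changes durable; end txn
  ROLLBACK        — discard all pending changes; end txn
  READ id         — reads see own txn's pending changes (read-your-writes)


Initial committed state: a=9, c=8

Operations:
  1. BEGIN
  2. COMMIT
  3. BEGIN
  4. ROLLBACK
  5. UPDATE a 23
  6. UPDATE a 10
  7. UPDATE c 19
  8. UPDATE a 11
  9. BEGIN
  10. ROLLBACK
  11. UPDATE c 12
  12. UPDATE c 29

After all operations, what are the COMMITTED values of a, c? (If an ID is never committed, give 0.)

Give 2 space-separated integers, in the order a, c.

Answer: 11 29

Derivation:
Initial committed: {a=9, c=8}
Op 1: BEGIN: in_txn=True, pending={}
Op 2: COMMIT: merged [] into committed; committed now {a=9, c=8}
Op 3: BEGIN: in_txn=True, pending={}
Op 4: ROLLBACK: discarded pending []; in_txn=False
Op 5: UPDATE a=23 (auto-commit; committed a=23)
Op 6: UPDATE a=10 (auto-commit; committed a=10)
Op 7: UPDATE c=19 (auto-commit; committed c=19)
Op 8: UPDATE a=11 (auto-commit; committed a=11)
Op 9: BEGIN: in_txn=True, pending={}
Op 10: ROLLBACK: discarded pending []; in_txn=False
Op 11: UPDATE c=12 (auto-commit; committed c=12)
Op 12: UPDATE c=29 (auto-commit; committed c=29)
Final committed: {a=11, c=29}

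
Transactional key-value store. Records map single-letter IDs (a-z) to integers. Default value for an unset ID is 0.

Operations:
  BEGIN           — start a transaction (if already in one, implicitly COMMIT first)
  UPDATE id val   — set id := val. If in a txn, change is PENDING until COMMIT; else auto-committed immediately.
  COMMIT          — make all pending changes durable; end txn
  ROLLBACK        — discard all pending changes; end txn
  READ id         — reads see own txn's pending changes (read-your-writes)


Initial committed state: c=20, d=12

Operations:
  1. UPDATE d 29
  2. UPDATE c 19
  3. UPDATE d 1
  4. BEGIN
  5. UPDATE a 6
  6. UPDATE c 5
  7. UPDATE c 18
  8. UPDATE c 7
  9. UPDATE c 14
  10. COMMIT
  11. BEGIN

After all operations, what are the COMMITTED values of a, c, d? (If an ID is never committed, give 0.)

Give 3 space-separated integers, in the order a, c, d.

Answer: 6 14 1

Derivation:
Initial committed: {c=20, d=12}
Op 1: UPDATE d=29 (auto-commit; committed d=29)
Op 2: UPDATE c=19 (auto-commit; committed c=19)
Op 3: UPDATE d=1 (auto-commit; committed d=1)
Op 4: BEGIN: in_txn=True, pending={}
Op 5: UPDATE a=6 (pending; pending now {a=6})
Op 6: UPDATE c=5 (pending; pending now {a=6, c=5})
Op 7: UPDATE c=18 (pending; pending now {a=6, c=18})
Op 8: UPDATE c=7 (pending; pending now {a=6, c=7})
Op 9: UPDATE c=14 (pending; pending now {a=6, c=14})
Op 10: COMMIT: merged ['a', 'c'] into committed; committed now {a=6, c=14, d=1}
Op 11: BEGIN: in_txn=True, pending={}
Final committed: {a=6, c=14, d=1}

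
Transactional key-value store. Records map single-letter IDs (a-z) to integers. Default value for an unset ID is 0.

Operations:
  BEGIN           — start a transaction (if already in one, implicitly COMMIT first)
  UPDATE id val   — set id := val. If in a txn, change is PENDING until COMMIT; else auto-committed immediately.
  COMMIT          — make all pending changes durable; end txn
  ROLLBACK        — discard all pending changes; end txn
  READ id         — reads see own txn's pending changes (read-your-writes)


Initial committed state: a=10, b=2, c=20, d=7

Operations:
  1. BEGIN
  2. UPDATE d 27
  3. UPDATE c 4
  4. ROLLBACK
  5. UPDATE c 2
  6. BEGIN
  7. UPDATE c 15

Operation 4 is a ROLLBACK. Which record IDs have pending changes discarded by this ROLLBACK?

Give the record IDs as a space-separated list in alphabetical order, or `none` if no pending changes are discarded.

Answer: c d

Derivation:
Initial committed: {a=10, b=2, c=20, d=7}
Op 1: BEGIN: in_txn=True, pending={}
Op 2: UPDATE d=27 (pending; pending now {d=27})
Op 3: UPDATE c=4 (pending; pending now {c=4, d=27})
Op 4: ROLLBACK: discarded pending ['c', 'd']; in_txn=False
Op 5: UPDATE c=2 (auto-commit; committed c=2)
Op 6: BEGIN: in_txn=True, pending={}
Op 7: UPDATE c=15 (pending; pending now {c=15})
ROLLBACK at op 4 discards: ['c', 'd']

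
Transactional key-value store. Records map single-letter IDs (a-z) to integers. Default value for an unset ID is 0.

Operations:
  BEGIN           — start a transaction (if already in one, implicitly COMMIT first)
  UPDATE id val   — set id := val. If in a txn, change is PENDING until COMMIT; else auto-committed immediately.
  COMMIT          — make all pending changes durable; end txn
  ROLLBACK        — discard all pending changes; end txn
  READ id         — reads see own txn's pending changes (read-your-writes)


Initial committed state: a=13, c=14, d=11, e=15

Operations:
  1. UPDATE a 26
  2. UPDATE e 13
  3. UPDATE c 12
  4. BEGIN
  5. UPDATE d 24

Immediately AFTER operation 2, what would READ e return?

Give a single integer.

Initial committed: {a=13, c=14, d=11, e=15}
Op 1: UPDATE a=26 (auto-commit; committed a=26)
Op 2: UPDATE e=13 (auto-commit; committed e=13)
After op 2: visible(e) = 13 (pending={}, committed={a=26, c=14, d=11, e=13})

Answer: 13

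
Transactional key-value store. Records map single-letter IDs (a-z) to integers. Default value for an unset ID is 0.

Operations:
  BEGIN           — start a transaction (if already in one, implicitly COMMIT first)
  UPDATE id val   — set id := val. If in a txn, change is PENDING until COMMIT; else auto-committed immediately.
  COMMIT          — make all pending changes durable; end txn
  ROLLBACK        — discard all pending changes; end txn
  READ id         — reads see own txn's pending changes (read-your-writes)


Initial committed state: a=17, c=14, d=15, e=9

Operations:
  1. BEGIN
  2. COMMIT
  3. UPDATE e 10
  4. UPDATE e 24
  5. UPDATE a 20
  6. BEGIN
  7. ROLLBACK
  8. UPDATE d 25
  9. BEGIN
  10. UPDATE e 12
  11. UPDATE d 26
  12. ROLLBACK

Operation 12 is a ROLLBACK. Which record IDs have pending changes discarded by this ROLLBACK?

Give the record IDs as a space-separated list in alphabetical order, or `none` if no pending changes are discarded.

Answer: d e

Derivation:
Initial committed: {a=17, c=14, d=15, e=9}
Op 1: BEGIN: in_txn=True, pending={}
Op 2: COMMIT: merged [] into committed; committed now {a=17, c=14, d=15, e=9}
Op 3: UPDATE e=10 (auto-commit; committed e=10)
Op 4: UPDATE e=24 (auto-commit; committed e=24)
Op 5: UPDATE a=20 (auto-commit; committed a=20)
Op 6: BEGIN: in_txn=True, pending={}
Op 7: ROLLBACK: discarded pending []; in_txn=False
Op 8: UPDATE d=25 (auto-commit; committed d=25)
Op 9: BEGIN: in_txn=True, pending={}
Op 10: UPDATE e=12 (pending; pending now {e=12})
Op 11: UPDATE d=26 (pending; pending now {d=26, e=12})
Op 12: ROLLBACK: discarded pending ['d', 'e']; in_txn=False
ROLLBACK at op 12 discards: ['d', 'e']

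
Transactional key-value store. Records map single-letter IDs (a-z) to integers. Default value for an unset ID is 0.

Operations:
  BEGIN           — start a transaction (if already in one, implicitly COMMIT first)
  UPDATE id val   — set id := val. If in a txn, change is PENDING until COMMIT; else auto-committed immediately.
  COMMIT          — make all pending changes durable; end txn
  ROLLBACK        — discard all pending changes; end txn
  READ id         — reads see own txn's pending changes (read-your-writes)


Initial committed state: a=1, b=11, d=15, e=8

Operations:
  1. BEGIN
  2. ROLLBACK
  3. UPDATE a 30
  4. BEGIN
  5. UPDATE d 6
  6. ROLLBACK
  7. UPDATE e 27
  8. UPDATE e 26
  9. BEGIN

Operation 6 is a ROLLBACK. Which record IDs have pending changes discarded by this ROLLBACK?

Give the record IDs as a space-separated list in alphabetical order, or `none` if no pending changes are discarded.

Initial committed: {a=1, b=11, d=15, e=8}
Op 1: BEGIN: in_txn=True, pending={}
Op 2: ROLLBACK: discarded pending []; in_txn=False
Op 3: UPDATE a=30 (auto-commit; committed a=30)
Op 4: BEGIN: in_txn=True, pending={}
Op 5: UPDATE d=6 (pending; pending now {d=6})
Op 6: ROLLBACK: discarded pending ['d']; in_txn=False
Op 7: UPDATE e=27 (auto-commit; committed e=27)
Op 8: UPDATE e=26 (auto-commit; committed e=26)
Op 9: BEGIN: in_txn=True, pending={}
ROLLBACK at op 6 discards: ['d']

Answer: d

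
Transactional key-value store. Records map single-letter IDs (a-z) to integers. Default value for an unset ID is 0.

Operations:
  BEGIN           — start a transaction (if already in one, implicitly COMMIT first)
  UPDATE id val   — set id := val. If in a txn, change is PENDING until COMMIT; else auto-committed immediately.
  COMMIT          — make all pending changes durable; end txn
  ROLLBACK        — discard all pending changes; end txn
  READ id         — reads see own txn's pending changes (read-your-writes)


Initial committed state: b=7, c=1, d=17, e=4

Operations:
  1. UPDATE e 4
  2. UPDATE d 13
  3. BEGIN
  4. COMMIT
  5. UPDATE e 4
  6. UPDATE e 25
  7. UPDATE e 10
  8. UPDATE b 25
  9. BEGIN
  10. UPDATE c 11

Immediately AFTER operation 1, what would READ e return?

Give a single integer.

Answer: 4

Derivation:
Initial committed: {b=7, c=1, d=17, e=4}
Op 1: UPDATE e=4 (auto-commit; committed e=4)
After op 1: visible(e) = 4 (pending={}, committed={b=7, c=1, d=17, e=4})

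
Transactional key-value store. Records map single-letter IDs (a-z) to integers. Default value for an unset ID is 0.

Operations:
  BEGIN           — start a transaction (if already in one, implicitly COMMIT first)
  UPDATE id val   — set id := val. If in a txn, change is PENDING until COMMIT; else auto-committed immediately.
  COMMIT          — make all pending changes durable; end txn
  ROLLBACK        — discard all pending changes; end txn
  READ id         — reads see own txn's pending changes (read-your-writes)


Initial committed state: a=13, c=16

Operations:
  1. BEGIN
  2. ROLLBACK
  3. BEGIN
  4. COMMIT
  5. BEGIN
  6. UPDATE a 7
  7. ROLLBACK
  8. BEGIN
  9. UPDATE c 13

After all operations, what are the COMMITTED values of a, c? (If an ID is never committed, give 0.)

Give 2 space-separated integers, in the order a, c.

Answer: 13 16

Derivation:
Initial committed: {a=13, c=16}
Op 1: BEGIN: in_txn=True, pending={}
Op 2: ROLLBACK: discarded pending []; in_txn=False
Op 3: BEGIN: in_txn=True, pending={}
Op 4: COMMIT: merged [] into committed; committed now {a=13, c=16}
Op 5: BEGIN: in_txn=True, pending={}
Op 6: UPDATE a=7 (pending; pending now {a=7})
Op 7: ROLLBACK: discarded pending ['a']; in_txn=False
Op 8: BEGIN: in_txn=True, pending={}
Op 9: UPDATE c=13 (pending; pending now {c=13})
Final committed: {a=13, c=16}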